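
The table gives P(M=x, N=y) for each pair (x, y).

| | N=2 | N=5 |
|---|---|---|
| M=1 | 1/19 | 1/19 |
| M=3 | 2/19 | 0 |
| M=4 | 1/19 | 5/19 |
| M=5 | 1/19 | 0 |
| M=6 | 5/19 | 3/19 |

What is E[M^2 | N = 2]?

P(N = 2) = 10/19.
Σ M^2·P over the event = 1·(1/19) + 9·(2/19) + 16·(1/19) + 25·(1/19) + 36·(5/19) = 240/19.
E[M^2 | N = 2] = (240/19) / (10/19) = 24.

24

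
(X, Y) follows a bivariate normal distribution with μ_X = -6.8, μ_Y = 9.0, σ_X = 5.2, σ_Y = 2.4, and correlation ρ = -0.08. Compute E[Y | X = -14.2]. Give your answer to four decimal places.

For a bivariate normal, E[Y | X=x] = μ_Y + ρ·(σ_Y/σ_X)·(x − μ_X).
E[Y | X=-14.2] = 9.0 + (-0.08)·(2.4/5.2)·(-14.2 − (-6.8)) = 9.0 + (-0.036923)·(-7.4) = 9.2732.

9.2732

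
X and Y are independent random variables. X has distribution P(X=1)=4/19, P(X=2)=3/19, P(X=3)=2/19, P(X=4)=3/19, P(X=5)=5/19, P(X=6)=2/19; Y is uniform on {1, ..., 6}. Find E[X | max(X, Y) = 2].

8/5

P(max(X, Y) = 2) = 5/57.
Summing X·P(x,y) over outcomes with max(X, Y) = 2 gives 8/57.
E[X | max(X, Y) = 2] = (8/57) / (5/57) = 8/5.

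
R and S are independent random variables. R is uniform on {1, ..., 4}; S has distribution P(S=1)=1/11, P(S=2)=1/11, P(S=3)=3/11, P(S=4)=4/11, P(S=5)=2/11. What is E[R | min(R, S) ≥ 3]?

P(min(R, S) ≥ 3) = 9/22.
Summing R·P(x,y) over outcomes with min(R, S) ≥ 3 gives 63/44.
E[R | min(R, S) ≥ 3] = (63/44) / (9/22) = 7/2.

7/2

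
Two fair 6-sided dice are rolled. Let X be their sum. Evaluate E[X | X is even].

7

P(X is even) = 1/2.
Σ over the event: 2·1/36 + 4·1/12 + 6·5/36 + 8·5/36 + 10·1/12 + 12·1/36 = 7/2.
E[X | X is even] = (7/2) / (1/2) = 7.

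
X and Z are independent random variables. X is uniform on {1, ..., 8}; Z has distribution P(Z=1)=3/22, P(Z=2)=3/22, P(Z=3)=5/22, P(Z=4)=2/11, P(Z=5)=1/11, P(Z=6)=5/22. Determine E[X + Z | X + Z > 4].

341/39

P(X + Z > 4) = 39/44.
Summing (X+Z)·P(x,y) over outcomes with X + Z > 4 gives 31/4.
E[X + Z | X + Z > 4] = (31/4) / (39/44) = 341/39.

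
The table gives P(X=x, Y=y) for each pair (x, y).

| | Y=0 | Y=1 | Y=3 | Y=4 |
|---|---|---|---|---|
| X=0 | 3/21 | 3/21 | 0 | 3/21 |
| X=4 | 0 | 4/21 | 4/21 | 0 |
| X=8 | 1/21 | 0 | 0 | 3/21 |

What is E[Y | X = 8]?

P(X = 8) = 4/21.
Σ Y·P over the event = 0·(1/21) + 4·(3/21) = 4/7.
E[Y | X = 8] = (4/7) / (4/21) = 3.

3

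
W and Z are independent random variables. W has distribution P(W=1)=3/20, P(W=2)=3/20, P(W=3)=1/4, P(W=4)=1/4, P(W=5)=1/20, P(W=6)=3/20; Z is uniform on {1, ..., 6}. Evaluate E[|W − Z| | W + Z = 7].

P(W + Z = 7) = 1/6.
Summing |W−Z|·P(x,y) over outcomes with W + Z = 7 gives 13/30.
E[|W − Z| | W + Z = 7] = (13/30) / (1/6) = 13/5.

13/5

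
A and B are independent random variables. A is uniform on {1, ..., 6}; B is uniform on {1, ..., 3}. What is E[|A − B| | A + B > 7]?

3

Outcomes with A + B > 7: (5,3), (6,2), (6,3), each with probability 1/18.
E[|A − B| | A + B > 7] = (2 + 4 + 3) / 3 = 3.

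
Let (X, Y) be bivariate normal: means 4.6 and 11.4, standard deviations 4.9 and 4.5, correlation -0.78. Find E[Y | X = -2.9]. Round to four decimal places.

For a bivariate normal, E[Y | X=x] = μ_Y + ρ·(σ_Y/σ_X)·(x − μ_X).
E[Y | X=-2.9] = 11.4 + (-0.78)·(4.5/4.9)·(-2.9 − (4.6)) = 11.4 + (-0.7163265)·(-7.5) = 16.7724.

16.7724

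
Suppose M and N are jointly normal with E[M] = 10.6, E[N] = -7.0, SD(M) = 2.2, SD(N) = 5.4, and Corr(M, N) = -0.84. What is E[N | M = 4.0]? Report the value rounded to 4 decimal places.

6.6080

E[N | M=x] = μ_N + ρ(σ_N/σ_M)(x − μ_M) for jointly normal variables.
E[N | M=4.0] = -7.0 + (-0.84)·(5.4/2.2)·(4.0 − (10.6)) = -7.0 + (-2.06182)·(-6.6) = 6.6080.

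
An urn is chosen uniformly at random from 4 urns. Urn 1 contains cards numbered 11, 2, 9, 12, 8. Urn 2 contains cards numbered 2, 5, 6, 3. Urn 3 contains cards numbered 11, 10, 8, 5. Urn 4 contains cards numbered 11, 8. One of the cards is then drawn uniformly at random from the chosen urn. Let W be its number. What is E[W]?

E[W | urn 1] = (11+2+9+12+8)/5 = 42/5.
E[W | urn 2] = (2+5+6+3)/4 = 4.
E[W | urn 3] = (11+10+8+5)/4 = 17/2.
E[W | urn 4] = (11+8)/2 = 19/2.
E[W] = (1/4)·(42/5) + (1/4)·(4) + (1/4)·(17/2) + (1/4)·(19/2) = 38/5.

38/5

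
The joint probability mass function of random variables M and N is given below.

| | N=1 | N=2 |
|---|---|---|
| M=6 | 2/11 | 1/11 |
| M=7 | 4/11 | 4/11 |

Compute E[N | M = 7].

P(M = 7) = 8/11.
Σ N·P over the event = 1·(4/11) + 2·(4/11) = 12/11.
E[N | M = 7] = (12/11) / (8/11) = 3/2.

3/2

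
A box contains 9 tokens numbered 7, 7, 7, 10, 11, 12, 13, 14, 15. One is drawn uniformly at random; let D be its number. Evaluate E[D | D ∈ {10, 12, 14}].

P(D ∈ {10, 12, 14}) = 1/3.
Σ over the event: 10·1/9 + 12·1/9 + 14·1/9 = 4.
E[D | D ∈ {10, 12, 14}] = (4) / (1/3) = 12.

12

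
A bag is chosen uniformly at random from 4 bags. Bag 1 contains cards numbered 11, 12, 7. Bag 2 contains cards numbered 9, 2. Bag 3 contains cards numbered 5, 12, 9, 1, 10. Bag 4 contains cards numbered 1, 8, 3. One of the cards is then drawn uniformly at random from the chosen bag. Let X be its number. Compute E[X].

269/40

E[X | bag 1] = (11+12+7)/3 = 10.
E[X | bag 2] = (9+2)/2 = 11/2.
E[X | bag 3] = (5+12+9+1+10)/5 = 37/5.
E[X | bag 4] = (1+8+3)/3 = 4.
By the law of total expectation,
E[X] = (1/4)·(10) + (1/4)·(11/2) + (1/4)·(37/5) + (1/4)·(4) = 269/40.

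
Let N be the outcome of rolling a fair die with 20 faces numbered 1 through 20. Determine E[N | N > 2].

P(N > 2) = 9/10.
E[N | N > 2] = (207/20) / (9/10) = 23/2.

23/2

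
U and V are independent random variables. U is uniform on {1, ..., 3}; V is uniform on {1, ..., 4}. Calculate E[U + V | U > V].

Outcomes with U > V: (2,1), (3,1), (3,2), each with probability 1/12.
E[U + V | U > V] = (3 + 4 + 5) / 3 = 4.

4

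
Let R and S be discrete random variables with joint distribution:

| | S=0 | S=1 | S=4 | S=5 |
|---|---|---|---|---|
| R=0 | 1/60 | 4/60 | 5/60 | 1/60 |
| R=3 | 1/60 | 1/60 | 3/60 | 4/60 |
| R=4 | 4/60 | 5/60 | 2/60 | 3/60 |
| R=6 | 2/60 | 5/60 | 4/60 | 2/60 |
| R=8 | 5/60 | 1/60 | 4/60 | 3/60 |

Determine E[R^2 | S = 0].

465/13

P(S = 0) = 13/60.
Summing R^2·P(R=x,S=y) over the conditioning event gives 31/4.
E[R^2 | S = 0] = (31/4) / (13/60) = 465/13.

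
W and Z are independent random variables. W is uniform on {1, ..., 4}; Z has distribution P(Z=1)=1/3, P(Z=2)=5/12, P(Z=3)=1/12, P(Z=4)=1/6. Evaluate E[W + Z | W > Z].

110/23

P(W > Z) = 23/48.
Summing (W+Z)·P(x,y) over outcomes with W > Z gives 55/24.
E[W + Z | W > Z] = (55/24) / (23/48) = 110/23.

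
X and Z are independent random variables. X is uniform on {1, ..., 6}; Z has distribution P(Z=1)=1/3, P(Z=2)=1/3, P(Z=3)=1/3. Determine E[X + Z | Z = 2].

P(Z = 2) = 1/3.
Summing (X+Z)·P(x,y) over outcomes with Z = 2 gives 11/6.
E[X + Z | Z = 2] = (11/6) / (1/3) = 11/2.

11/2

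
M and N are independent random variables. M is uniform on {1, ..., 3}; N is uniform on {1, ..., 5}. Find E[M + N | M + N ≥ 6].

20/3

Outcomes with M + N ≥ 6: (1,5), (2,4), (2,5), (3,3), (3,4), (3,5), each with probability 1/15.
E[M + N | M + N ≥ 6] = (6 + 6 + 7 + 6 + 7 + 8) / 6 = 20/3.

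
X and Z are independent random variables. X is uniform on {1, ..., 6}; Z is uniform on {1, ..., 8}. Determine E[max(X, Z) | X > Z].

14/3

P(X > Z) = 5/16.
Summing max(X,Z)·P(x,y) over outcomes with X > Z gives 35/24.
E[max(X, Z) | X > Z] = (35/24) / (5/16) = 14/3.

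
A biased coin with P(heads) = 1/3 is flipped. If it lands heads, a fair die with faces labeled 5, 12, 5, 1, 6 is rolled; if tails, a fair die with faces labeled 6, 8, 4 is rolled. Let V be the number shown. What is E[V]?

89/15

E[V | heads] = (5+12+5+1+6)/5 = 29/5.
E[V | tails] = (6+8+4)/3 = 6.
E[V] = (1/3)·(29/5) + (2/3)·(6) = 89/15.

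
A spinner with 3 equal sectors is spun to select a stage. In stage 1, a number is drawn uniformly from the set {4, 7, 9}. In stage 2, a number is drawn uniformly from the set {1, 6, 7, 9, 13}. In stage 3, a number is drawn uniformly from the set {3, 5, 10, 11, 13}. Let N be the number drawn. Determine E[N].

334/45

E[N | stage 1] = (4+7+9)/3 = 20/3.
E[N | stage 2] = (1+6+7+9+13)/5 = 36/5.
E[N | stage 3] = (3+5+10+11+13)/5 = 42/5.
By the law of total expectation,
E[N] = (1/3)·(20/3) + (1/3)·(36/5) + (1/3)·(42/5) = 334/45.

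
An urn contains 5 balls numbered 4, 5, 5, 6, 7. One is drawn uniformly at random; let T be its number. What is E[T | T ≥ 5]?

23/4

P(T ≥ 5) = 4/5.
Σ over the event: 5·2/5 + 6·1/5 + 7·1/5 = 23/5.
E[T | T ≥ 5] = (23/5) / (4/5) = 23/4.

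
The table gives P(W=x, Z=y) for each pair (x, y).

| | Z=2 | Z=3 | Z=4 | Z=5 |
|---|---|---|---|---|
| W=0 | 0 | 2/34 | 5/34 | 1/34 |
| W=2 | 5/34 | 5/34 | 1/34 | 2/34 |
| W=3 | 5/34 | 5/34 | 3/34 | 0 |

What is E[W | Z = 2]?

P(Z = 2) = 5/17.
Σ W·P over the event = 2·(5/34) + 3·(5/34) = 25/34.
E[W | Z = 2] = (25/34) / (5/17) = 5/2.

5/2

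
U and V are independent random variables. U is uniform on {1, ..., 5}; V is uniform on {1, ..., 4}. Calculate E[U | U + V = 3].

3/2

P(U + V = 3) = 1/10.
Summing U·P(x,y) over outcomes with U + V = 3 gives 3/20.
E[U | U + V = 3] = (3/20) / (1/10) = 3/2.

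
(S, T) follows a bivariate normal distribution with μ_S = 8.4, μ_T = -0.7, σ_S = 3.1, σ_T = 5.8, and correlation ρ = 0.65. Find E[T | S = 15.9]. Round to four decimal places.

For a bivariate normal, E[T | S=x] = μ_T + ρ·(σ_T/σ_S)·(x − μ_S).
E[T | S=15.9] = -0.7 + (0.65)·(5.8/3.1)·(15.9 − (8.4)) = -0.7 + (1.21613)·(7.5) = 8.4210.

8.4210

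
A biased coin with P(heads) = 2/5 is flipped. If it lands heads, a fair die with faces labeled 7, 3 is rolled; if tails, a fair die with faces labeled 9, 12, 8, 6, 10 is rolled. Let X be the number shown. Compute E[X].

E[X | heads] = (7+3)/2 = 5.
E[X | tails] = (9+12+8+6+10)/5 = 9.
E[X] = (2/5)·(5) + (3/5)·(9) = 37/5.

37/5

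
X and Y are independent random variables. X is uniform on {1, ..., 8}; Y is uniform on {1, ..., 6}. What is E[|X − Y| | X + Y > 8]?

P(X + Y > 8) = 7/16.
Summing |X−Y|·P(x,y) over outcomes with X + Y > 8 gives 7/6.
E[|X − Y| | X + Y > 8] = (7/6) / (7/16) = 8/3.

8/3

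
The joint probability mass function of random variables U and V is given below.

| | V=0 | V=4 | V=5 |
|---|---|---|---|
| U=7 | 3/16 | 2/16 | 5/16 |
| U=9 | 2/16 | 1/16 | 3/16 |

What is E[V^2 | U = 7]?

157/10

P(U = 7) = 5/8.
Σ V^2·P over the event = 0·(3/16) + 16·(2/16) + 25·(5/16) = 157/16.
E[V^2 | U = 7] = (157/16) / (5/8) = 157/10.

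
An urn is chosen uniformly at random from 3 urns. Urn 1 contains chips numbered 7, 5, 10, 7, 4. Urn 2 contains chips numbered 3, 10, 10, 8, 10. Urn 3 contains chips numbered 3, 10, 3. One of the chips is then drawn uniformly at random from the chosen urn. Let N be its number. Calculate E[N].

302/45

E[N | urn 1] = (7+5+10+7+4)/5 = 33/5.
E[N | urn 2] = (3+10+10+8+10)/5 = 41/5.
E[N | urn 3] = (3+10+3)/3 = 16/3.
By the law of total expectation,
E[N] = (1/3)·(33/5) + (1/3)·(41/5) + (1/3)·(16/3) = 302/45.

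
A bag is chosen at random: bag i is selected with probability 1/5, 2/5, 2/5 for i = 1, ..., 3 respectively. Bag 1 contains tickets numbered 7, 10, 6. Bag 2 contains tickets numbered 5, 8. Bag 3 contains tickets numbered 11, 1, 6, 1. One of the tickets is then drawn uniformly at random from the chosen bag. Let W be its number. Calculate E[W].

E[W | bag 1] = (7+10+6)/3 = 23/3.
E[W | bag 2] = (5+8)/2 = 13/2.
E[W | bag 3] = (11+1+6+1)/4 = 19/4.
By the law of total expectation,
E[W] = (1/5)·(23/3) + (2/5)·(13/2) + (2/5)·(19/4) = 181/30.

181/30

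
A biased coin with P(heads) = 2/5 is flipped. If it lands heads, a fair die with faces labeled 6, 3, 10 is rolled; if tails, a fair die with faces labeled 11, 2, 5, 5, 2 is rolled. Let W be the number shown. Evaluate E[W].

83/15

E[W | heads] = (6+3+10)/3 = 19/3.
E[W | tails] = (11+2+5+5+2)/5 = 5.
By the law of total expectation,
E[W] = (2/5)·(19/3) + (3/5)·(5) = 83/15.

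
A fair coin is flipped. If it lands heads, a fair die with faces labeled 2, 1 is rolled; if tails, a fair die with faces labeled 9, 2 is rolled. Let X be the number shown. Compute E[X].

7/2

E[X | heads] = (2+1)/2 = 3/2.
E[X | tails] = (9+2)/2 = 11/2.
By the law of total expectation,
E[X] = (1/2)·(3/2) + (1/2)·(11/2) = 7/2.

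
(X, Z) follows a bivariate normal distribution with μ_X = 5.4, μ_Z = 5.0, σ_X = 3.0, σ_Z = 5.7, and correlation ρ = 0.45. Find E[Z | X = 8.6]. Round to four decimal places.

7.7360

E[Z | X=x] = μ_Z + ρ(σ_Z/σ_X)(x − μ_X) for jointly normal variables.
E[Z | X=8.6] = 5.0 + (0.45)·(5.7/3.0)·(8.6 − (5.4)) = 5.0 + (0.855)·(3.2) = 7.7360.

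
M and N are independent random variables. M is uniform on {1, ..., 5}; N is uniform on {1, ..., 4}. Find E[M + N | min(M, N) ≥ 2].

13/2

P(min(M, N) ≥ 2) = 3/5.
Summing (M+N)·P(x,y) over outcomes with min(M, N) ≥ 2 gives 39/10.
E[M + N | min(M, N) ≥ 2] = (39/10) / (3/5) = 13/2.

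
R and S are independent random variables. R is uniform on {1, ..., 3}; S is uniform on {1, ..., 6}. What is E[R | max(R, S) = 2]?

5/3

Outcomes with max(R, S) = 2: (1,2), (2,1), (2,2), each with probability 1/18.
E[R | max(R, S) = 2] = (1 + 2 + 2) / 3 = 5/3.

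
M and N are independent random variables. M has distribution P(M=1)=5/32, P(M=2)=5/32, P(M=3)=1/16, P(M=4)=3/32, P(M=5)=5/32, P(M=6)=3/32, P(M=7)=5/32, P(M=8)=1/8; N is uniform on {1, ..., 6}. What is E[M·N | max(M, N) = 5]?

27/2

P(max(M, N) = 5) = 5/24.
Summing MN·P(x,y) over outcomes with max(M, N) = 5 gives 45/16.
E[M·N | max(M, N) = 5] = (45/16) / (5/24) = 27/2.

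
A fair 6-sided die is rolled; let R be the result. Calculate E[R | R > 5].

Given R > 5, R is equally likely to be any of {6}.
E[R | R > 5] = (6) / 1 = 6.

6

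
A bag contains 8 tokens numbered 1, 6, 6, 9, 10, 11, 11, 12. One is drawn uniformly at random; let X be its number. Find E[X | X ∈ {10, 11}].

P(X ∈ {10, 11}) = 3/8.
Σ over the event: 10·1/8 + 11·1/4 = 4.
E[X | X ∈ {10, 11}] = (4) / (3/8) = 32/3.

32/3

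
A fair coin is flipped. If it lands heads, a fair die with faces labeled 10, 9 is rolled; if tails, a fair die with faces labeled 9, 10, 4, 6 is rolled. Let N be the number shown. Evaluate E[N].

67/8

E[N | heads] = (10+9)/2 = 19/2.
E[N | tails] = (9+10+4+6)/4 = 29/4.
E[N] = (1/2)·(19/2) + (1/2)·(29/4) = 67/8.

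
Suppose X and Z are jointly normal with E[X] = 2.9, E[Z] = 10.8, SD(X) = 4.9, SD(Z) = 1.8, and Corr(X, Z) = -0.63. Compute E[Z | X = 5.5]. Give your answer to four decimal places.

The regression of Z on X has slope ρ·σ_Z/σ_X and passes through (μ_X, μ_Z).
E[Z | X=5.5] = 10.8 + (-0.63)·(1.8/4.9)·(5.5 − (2.9)) = 10.8 + (-0.23143)·(2.6) = 10.1983.

10.1983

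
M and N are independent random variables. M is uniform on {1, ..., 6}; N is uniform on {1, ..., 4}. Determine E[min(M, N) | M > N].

15/7

P(M > N) = 7/12.
Summing min(M,N)·P(x,y) over outcomes with M > N gives 5/4.
E[min(M, N) | M > N] = (5/4) / (7/12) = 15/7.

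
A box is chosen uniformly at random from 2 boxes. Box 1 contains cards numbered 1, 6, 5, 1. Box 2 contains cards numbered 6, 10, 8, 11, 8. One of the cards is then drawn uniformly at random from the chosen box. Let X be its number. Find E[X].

237/40

E[X | box 1] = (1+6+5+1)/4 = 13/4.
E[X | box 2] = (6+10+8+11+8)/5 = 43/5.
E[X] = (1/2)·(13/4) + (1/2)·(43/5) = 237/40.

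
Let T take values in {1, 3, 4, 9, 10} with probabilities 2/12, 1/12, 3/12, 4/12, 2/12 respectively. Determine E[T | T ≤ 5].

17/6

P(T ≤ 5) = 1/2.
Σ over the event: 1·1/6 + 3·1/12 + 4·1/4 = 17/12.
E[T | T ≤ 5] = (17/12) / (1/2) = 17/6.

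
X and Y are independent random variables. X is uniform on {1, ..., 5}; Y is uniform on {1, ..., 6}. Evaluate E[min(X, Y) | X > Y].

P(X > Y) = 1/3.
Summing min(X,Y)·P(x,y) over outcomes with X > Y gives 2/3.
E[min(X, Y) | X > Y] = (2/3) / (1/3) = 2.

2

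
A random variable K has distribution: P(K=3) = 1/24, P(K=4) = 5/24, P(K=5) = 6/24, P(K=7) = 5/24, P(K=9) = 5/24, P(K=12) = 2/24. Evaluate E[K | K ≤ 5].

P(K ≤ 5) = 1/2.
Σ over the event: 3·1/24 + 4·5/24 + 5·1/4 = 53/24.
E[K | K ≤ 5] = (53/24) / (1/2) = 53/12.

53/12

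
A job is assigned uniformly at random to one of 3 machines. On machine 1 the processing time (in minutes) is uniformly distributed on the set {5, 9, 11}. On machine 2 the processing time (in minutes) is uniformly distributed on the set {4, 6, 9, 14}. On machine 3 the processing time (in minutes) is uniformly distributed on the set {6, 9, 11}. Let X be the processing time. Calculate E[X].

E[X | machine 1] = (5+9+11)/3 = 25/3.
E[X | machine 2] = (4+6+9+14)/4 = 33/4.
E[X | machine 3] = (6+9+11)/3 = 26/3.
By the law of total expectation,
E[X] = (1/3)·(25/3) + (1/3)·(33/4) + (1/3)·(26/3) = 101/12.

101/12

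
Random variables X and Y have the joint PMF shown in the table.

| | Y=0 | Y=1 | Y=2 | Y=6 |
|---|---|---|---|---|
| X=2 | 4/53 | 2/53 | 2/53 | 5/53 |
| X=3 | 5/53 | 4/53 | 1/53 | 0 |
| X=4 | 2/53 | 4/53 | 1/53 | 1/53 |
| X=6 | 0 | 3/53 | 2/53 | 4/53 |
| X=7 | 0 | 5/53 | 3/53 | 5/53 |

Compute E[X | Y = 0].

P(Y = 0) = 11/53.
Σ X·P over the event = 2·(4/53) + 3·(5/53) + 4·(2/53) = 31/53.
E[X | Y = 0] = (31/53) / (11/53) = 31/11.

31/11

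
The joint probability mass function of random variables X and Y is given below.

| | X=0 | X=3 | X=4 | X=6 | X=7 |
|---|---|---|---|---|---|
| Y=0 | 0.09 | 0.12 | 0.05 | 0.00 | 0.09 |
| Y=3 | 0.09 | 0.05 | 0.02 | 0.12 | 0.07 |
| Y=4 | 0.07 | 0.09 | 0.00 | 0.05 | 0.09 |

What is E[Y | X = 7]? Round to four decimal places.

2.2800

P(X = 7) = 0.25.
Summing Y·P(X=x,Y=y) over the conditioning event gives 0.57.
E[Y | X = 7] = (0.57) / (0.25) = 2.2800.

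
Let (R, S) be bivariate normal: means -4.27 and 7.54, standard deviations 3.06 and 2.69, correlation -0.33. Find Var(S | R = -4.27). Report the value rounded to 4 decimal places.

Var(S | R=x) = (1 − ρ²)·σ_S².
Var(S | R=-4.27) = (2.69)²·(1 − (-0.33)²) = 7.2361·0.8911 = 6.4481.

6.4481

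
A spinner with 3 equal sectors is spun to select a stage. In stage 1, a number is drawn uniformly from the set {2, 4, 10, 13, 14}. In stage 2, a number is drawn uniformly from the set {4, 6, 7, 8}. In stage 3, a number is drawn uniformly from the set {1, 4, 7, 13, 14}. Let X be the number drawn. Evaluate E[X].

E[X | stage 1] = (2+4+10+13+14)/5 = 43/5.
E[X | stage 2] = (4+6+7+8)/4 = 25/4.
E[X | stage 3] = (1+4+7+13+14)/5 = 39/5.
By the law of total expectation,
E[X] = (1/3)·(43/5) + (1/3)·(25/4) + (1/3)·(39/5) = 151/20.

151/20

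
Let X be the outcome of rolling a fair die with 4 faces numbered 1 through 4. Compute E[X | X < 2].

Given X < 2, X is equally likely to be any of {1}.
E[X | X < 2] = (1) / 1 = 1.

1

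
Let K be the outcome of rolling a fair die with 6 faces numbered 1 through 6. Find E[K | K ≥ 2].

4

Given K ≥ 2, K is equally likely to be any of {2, 3, 4, 5, 6}.
E[K | K ≥ 2] = (2 + 3 + 4 + 5 + 6) / 5 = 4.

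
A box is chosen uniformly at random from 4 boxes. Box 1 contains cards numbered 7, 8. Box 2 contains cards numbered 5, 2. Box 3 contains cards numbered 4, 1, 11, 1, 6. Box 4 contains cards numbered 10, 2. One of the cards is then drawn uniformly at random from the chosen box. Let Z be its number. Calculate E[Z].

27/5

E[Z | box 1] = (7+8)/2 = 15/2.
E[Z | box 2] = (5+2)/2 = 7/2.
E[Z | box 3] = (4+1+11+1+6)/5 = 23/5.
E[Z | box 4] = (10+2)/2 = 6.
E[Z] = (1/4)·(15/2) + (1/4)·(7/2) + (1/4)·(23/5) + (1/4)·(6) = 27/5.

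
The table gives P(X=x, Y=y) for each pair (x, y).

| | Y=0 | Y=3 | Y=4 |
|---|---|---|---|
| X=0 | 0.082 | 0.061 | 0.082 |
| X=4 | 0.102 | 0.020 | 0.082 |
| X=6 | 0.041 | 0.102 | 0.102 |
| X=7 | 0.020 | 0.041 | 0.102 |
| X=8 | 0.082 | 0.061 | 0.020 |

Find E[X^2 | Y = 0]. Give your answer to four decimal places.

28.5505

P(Y = 0) = 0.327.
Σ X^2·P over the event = 0·(0.082) + 16·(0.102) + 36·(0.041) + 49·(0.020) + 64·(0.082) = 9.336.
E[X^2 | Y = 0] = (9.336) / (0.327) = 28.5505.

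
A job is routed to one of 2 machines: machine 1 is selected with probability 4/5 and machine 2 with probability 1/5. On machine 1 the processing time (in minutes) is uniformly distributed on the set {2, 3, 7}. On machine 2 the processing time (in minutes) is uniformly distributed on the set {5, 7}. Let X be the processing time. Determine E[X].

E[X | machine 1] = (2+3+7)/3 = 4.
E[X | machine 2] = (5+7)/2 = 6.
By the law of total expectation,
E[X] = (4/5)·(4) + (1/5)·(6) = 22/5.

22/5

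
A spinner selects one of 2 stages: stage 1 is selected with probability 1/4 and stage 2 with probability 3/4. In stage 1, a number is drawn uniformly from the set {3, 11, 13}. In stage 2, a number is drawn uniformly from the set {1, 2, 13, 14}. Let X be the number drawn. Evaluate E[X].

E[X | stage 1] = (3+11+13)/3 = 9.
E[X | stage 2] = (1+2+13+14)/4 = 15/2.
By the law of total expectation,
E[X] = (1/4)·(9) + (3/4)·(15/2) = 63/8.

63/8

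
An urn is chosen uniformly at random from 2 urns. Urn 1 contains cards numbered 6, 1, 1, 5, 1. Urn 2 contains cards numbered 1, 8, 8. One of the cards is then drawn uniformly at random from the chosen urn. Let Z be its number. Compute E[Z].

E[Z | urn 1] = (6+1+1+5+1)/5 = 14/5.
E[Z | urn 2] = (1+8+8)/3 = 17/3.
E[Z] = (1/2)·(14/5) + (1/2)·(17/3) = 127/30.

127/30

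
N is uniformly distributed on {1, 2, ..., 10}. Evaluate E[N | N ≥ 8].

9

Given N ≥ 8, N is equally likely to be any of {8, 9, 10}.
E[N | N ≥ 8] = (8 + 9 + 10) / 3 = 9.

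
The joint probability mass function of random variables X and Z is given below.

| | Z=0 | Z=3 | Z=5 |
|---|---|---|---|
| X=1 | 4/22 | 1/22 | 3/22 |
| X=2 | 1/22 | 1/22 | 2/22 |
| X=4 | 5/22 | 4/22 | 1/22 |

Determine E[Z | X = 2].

13/4

P(X = 2) = 2/11.
Σ Z·P over the event = 0·(1/22) + 3·(1/22) + 5·(2/22) = 13/22.
E[Z | X = 2] = (13/22) / (2/11) = 13/4.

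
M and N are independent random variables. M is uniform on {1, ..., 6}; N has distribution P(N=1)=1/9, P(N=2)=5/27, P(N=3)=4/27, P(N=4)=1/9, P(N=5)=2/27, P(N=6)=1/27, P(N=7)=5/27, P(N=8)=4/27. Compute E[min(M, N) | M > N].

25/11

P(M > N) = 55/162.
Summing min(M,N)·P(x,y) over outcomes with M > N gives 125/162.
E[min(M, N) | M > N] = (125/162) / (55/162) = 25/11.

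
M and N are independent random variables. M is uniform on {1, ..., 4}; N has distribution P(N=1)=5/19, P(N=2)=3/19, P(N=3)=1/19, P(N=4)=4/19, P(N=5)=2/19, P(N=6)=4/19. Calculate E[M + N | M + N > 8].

47/5

P(M + N > 8) = 5/38.
Summing (M+N)·P(x,y) over outcomes with M + N > 8 gives 47/38.
E[M + N | M + N > 8] = (47/38) / (5/38) = 47/5.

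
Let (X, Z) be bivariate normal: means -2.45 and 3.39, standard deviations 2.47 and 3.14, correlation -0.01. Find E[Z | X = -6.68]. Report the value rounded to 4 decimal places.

3.4438

For a bivariate normal, E[Z | X=x] = μ_Z + ρ·(σ_Z/σ_X)·(x − μ_X).
E[Z | X=-6.68] = 3.39 + (-0.01)·(3.14/2.47)·(-6.68 − (-2.45)) = 3.39 + (-0.012713)·(-4.23) = 3.4438.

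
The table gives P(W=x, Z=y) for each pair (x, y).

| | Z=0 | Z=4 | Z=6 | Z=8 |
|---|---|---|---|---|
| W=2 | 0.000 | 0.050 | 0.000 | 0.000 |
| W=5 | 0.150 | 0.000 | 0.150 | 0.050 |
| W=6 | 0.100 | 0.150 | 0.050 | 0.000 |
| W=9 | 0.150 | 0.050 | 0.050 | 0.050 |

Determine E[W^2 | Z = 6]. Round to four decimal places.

P(Z = 6) = 0.250.
Σ W^2·P over the event = 25·(0.150) + 36·(0.050) + 81·(0.050) = 9.600.
E[W^2 | Z = 6] = (9.600) / (0.250) = 38.4000.

38.4000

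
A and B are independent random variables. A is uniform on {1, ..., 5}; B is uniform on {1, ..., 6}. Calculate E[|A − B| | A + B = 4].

Outcomes with A + B = 4: (1,3), (2,2), (3,1), each with probability 1/30.
E[|A − B| | A + B = 4] = (2 + 0 + 2) / 3 = 4/3.

4/3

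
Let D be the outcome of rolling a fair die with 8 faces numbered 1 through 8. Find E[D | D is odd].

4

Given D is odd, D is equally likely to be any of {1, 3, 5, 7}.
E[D | D is odd] = (1 + 3 + 5 + 7) / 4 = 4.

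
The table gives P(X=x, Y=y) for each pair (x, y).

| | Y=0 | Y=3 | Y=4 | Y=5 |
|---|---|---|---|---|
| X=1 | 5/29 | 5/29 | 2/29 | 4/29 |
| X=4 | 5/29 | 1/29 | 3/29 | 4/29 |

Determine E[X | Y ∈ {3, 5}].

29/14

P(Y ∈ {3, 5}) = 14/29.
Σ X·P over the event = 1·(5/29) + 1·(4/29) + 4·(1/29) + 4·(4/29) = 1.
E[X | Y ∈ {3, 5}] = (1) / (14/29) = 29/14.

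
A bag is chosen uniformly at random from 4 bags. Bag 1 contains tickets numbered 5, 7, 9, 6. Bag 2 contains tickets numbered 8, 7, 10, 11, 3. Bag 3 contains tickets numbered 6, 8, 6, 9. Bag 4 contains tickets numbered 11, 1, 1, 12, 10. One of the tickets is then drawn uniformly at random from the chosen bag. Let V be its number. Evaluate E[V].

E[V | bag 1] = (5+7+9+6)/4 = 27/4.
E[V | bag 2] = (8+7+10+11+3)/5 = 39/5.
E[V | bag 3] = (6+8+6+9)/4 = 29/4.
E[V | bag 4] = (11+1+1+12+10)/5 = 7.
E[V] = (1/4)·(27/4) + (1/4)·(39/5) + (1/4)·(29/4) + (1/4)·(7) = 36/5.

36/5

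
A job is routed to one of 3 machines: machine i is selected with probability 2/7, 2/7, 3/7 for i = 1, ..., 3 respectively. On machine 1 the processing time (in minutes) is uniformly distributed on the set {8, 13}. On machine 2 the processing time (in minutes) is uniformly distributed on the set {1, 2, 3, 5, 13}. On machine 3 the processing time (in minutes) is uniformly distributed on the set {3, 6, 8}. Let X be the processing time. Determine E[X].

E[X | machine 1] = (8+13)/2 = 21/2.
E[X | machine 2] = (1+2+3+5+13)/5 = 24/5.
E[X | machine 3] = (3+6+8)/3 = 17/3.
By the law of total expectation,
E[X] = (2/7)·(21/2) + (2/7)·(24/5) + (3/7)·(17/3) = 34/5.

34/5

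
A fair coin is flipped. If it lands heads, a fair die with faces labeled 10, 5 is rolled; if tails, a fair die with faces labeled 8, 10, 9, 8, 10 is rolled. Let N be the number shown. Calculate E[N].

E[N | heads] = (10+5)/2 = 15/2.
E[N | tails] = (8+10+9+8+10)/5 = 9.
By the law of total expectation,
E[N] = (1/2)·(15/2) + (1/2)·(9) = 33/4.

33/4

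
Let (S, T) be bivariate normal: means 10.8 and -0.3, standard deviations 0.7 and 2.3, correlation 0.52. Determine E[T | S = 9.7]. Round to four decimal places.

For a bivariate normal, E[T | S=x] = μ_T + ρ·(σ_T/σ_S)·(x − μ_S).
E[T | S=9.7] = -0.3 + (0.52)·(2.3/0.7)·(9.7 − (10.8)) = -0.3 + (1.70857)·(-1.1) = -2.1794.

-2.1794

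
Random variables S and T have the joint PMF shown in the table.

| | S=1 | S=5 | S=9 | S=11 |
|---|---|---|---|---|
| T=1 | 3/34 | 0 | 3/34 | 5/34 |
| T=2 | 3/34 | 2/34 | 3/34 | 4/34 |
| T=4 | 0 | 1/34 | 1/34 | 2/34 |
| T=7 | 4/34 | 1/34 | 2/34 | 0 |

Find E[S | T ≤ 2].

169/23

P(T ≤ 2) = 23/34.
Σ S·P over the event = 1·(3/34) + 1·(3/34) + 5·(2/34) + 9·(3/34) + 9·(3/34) + 11·(5/34) + 11·(4/34) = 169/34.
E[S | T ≤ 2] = (169/34) / (23/34) = 169/23.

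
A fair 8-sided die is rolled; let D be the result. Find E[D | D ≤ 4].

5/2

Given D ≤ 4, D is equally likely to be any of {1, 2, 3, 4}.
E[D | D ≤ 4] = (1 + 2 + 3 + 4) / 4 = 5/2.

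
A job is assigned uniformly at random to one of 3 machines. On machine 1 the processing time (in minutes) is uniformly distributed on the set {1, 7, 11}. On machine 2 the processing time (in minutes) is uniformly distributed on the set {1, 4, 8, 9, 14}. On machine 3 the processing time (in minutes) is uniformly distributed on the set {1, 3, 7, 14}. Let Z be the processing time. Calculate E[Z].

E[Z | machine 1] = (1+7+11)/3 = 19/3.
E[Z | machine 2] = (1+4+8+9+14)/5 = 36/5.
E[Z | machine 3] = (1+3+7+14)/4 = 25/4.
By the law of total expectation,
E[Z] = (1/3)·(19/3) + (1/3)·(36/5) + (1/3)·(25/4) = 1187/180.

1187/180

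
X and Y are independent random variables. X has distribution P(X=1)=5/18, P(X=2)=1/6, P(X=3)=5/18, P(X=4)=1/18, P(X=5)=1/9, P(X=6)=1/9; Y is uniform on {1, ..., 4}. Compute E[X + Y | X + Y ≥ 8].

96/11

P(X + Y ≥ 8) = 11/72.
Summing (X+Y)·P(x,y) over outcomes with X + Y ≥ 8 gives 4/3.
E[X + Y | X + Y ≥ 8] = (4/3) / (11/72) = 96/11.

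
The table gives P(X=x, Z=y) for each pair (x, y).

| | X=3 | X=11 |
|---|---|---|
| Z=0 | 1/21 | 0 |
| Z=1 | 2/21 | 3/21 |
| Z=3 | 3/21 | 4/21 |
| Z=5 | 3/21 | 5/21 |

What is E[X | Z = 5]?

8

P(Z = 5) = 8/21.
Σ X·P over the event = 3·(3/21) + 11·(5/21) = 64/21.
E[X | Z = 5] = (64/21) / (8/21) = 8.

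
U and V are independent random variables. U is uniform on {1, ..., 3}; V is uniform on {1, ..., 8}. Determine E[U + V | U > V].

Outcomes with U > V: (2,1), (3,1), (3,2), each with probability 1/24.
E[U + V | U > V] = (3 + 4 + 5) / 3 = 4.

4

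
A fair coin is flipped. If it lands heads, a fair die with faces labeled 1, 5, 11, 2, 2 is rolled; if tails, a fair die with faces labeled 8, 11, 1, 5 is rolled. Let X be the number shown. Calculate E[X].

E[X | heads] = (1+5+11+2+2)/5 = 21/5.
E[X | tails] = (8+11+1+5)/4 = 25/4.
E[X] = (1/2)·(21/5) + (1/2)·(25/4) = 209/40.

209/40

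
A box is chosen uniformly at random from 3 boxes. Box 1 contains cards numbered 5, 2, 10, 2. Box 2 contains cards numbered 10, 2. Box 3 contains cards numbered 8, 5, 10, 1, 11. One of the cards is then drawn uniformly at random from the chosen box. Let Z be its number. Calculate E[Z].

E[Z | box 1] = (5+2+10+2)/4 = 19/4.
E[Z | box 2] = (10+2)/2 = 6.
E[Z | box 3] = (8+5+10+1+11)/5 = 7.
E[Z] = (1/3)·(19/4) + (1/3)·(6) + (1/3)·(7) = 71/12.

71/12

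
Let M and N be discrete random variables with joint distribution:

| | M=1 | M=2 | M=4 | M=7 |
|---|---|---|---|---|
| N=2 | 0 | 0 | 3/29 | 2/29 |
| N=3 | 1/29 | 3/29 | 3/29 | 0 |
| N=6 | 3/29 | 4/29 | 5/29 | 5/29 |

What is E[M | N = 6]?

P(N = 6) = 17/29.
Summing M·P(M=x,N=y) over the conditioning event gives 66/29.
E[M | N = 6] = (66/29) / (17/29) = 66/17.

66/17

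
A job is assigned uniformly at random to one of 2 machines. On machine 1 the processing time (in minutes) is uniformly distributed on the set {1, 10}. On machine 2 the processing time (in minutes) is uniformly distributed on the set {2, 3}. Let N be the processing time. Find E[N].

E[N | machine 1] = (1+10)/2 = 11/2.
E[N | machine 2] = (2+3)/2 = 5/2.
E[N] = (1/2)·(11/2) + (1/2)·(5/2) = 4.

4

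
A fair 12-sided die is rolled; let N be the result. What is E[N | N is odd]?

Given N is odd, N is equally likely to be any of {1, 3, 5, 7, 9, 11}.
E[N | N is odd] = (1 + 3 + 5 + 7 + 9 + 11) / 6 = 6.

6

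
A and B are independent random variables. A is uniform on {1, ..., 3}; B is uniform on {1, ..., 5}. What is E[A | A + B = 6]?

Outcomes with A + B = 6: (1,5), (2,4), (3,3), each with probability 1/15.
E[A | A + B = 6] = (1 + 2 + 3) / 3 = 2.

2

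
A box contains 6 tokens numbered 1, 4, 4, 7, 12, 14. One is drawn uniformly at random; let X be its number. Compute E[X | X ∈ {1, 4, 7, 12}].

P(X ∈ {1, 4, 7, 12}) = 5/6.
Σ over the event: 1·1/6 + 4·1/3 + 7·1/6 + 12·1/6 = 14/3.
E[X | X ∈ {1, 4, 7, 12}] = (14/3) / (5/6) = 28/5.

28/5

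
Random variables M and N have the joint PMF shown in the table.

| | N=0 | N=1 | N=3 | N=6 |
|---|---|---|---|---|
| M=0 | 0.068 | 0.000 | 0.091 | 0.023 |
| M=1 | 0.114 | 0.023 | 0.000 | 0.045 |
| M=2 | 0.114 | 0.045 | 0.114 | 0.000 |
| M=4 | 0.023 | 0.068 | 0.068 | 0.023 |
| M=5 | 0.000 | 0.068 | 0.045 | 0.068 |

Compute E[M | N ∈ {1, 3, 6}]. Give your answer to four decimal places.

P(N ∈ {1, 3, 6}) = 0.681.
Summing M·P(M=x,N=y) over the conditioning event gives 1.927.
E[M | N ∈ {1, 3, 6}] = (1.927) / (0.681) = 2.8297.

2.8297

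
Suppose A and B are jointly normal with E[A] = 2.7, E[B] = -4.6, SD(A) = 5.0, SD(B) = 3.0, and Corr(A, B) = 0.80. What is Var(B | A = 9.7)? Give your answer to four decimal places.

3.2400

The conditional variance in a bivariate normal is σ_B²(1 − ρ²), independent of x.
Var(B | A=9.7) = (3.0)²·(1 − (0.80)²) = 9·0.36 = 3.2400.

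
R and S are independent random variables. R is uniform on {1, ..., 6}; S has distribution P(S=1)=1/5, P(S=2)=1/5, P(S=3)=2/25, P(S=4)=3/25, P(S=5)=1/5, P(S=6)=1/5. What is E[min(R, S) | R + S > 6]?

P(R + S > 6) = 44/75.
Summing min(R,S)·P(x,y) over outcomes with R + S > 6 gives 48/25.
E[min(R, S) | R + S > 6] = (48/25) / (44/75) = 36/11.

36/11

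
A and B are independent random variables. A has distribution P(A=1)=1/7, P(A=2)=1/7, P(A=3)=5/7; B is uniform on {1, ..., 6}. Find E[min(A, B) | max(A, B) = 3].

33/17

P(max(A, B) = 3) = 17/42.
Summing min(A,B)·P(x,y) over outcomes with max(A, B) = 3 gives 11/14.
E[min(A, B) | max(A, B) = 3] = (11/14) / (17/42) = 33/17.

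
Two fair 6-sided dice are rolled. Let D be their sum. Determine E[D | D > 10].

34/3

P(D > 10) = 1/12.
Σ over the event: 11·1/18 + 12·1/36 = 17/18.
E[D | D > 10] = (17/18) / (1/12) = 34/3.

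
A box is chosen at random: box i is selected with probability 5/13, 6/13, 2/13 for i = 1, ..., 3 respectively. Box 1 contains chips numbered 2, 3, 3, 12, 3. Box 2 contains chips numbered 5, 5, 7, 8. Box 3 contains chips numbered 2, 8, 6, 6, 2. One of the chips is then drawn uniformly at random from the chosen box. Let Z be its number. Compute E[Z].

E[Z | box 1] = (2+3+3+12+3)/5 = 23/5.
E[Z | box 2] = (5+5+7+8)/4 = 25/4.
E[Z | box 3] = (2+8+6+6+2)/5 = 24/5.
By the law of total expectation,
E[Z] = (5/13)·(23/5) + (6/13)·(25/4) + (2/13)·(24/5) = 701/130.

701/130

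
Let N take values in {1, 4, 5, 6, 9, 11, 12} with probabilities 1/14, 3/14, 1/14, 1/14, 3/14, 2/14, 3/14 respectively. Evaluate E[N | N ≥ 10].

P(N ≥ 10) = 5/14.
Σ over the event: 11·1/7 + 12·3/14 = 29/7.
E[N | N ≥ 10] = (29/7) / (5/14) = 58/5.

58/5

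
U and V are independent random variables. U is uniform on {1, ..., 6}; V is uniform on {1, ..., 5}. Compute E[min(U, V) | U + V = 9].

P(U + V = 9) = 1/10.
Summing min(U,V)·P(x,y) over outcomes with U + V = 9 gives 11/30.
E[min(U, V) | U + V = 9] = (11/30) / (1/10) = 11/3.

11/3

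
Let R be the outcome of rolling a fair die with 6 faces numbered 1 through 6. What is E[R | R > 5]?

6

Given R > 5, R is equally likely to be any of {6}.
E[R | R > 5] = (6) / 1 = 6.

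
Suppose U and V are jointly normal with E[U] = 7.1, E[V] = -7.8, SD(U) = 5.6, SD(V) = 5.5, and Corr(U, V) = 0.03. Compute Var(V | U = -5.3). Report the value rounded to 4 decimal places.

30.2228

Var(V | U=x) = (1 − ρ²)·σ_V².
Var(V | U=-5.3) = (5.5)²·(1 − (0.03)²) = 30.25·0.9991 = 30.2228.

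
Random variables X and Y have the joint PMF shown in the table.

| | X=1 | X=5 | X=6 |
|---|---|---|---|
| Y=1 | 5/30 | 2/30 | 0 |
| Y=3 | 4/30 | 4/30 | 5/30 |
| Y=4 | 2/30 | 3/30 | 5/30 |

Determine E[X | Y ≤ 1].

15/7

P(Y ≤ 1) = 7/30.
Σ X·P over the event = 1·(5/30) + 5·(2/30) = 1/2.
E[X | Y ≤ 1] = (1/2) / (7/30) = 15/7.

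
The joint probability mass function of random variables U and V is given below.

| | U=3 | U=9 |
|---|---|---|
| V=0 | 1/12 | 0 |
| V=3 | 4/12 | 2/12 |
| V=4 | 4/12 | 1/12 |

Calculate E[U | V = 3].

P(V = 3) = 1/2.
Σ U·P over the event = 3·(4/12) + 9·(2/12) = 5/2.
E[U | V = 3] = (5/2) / (1/2) = 5.

5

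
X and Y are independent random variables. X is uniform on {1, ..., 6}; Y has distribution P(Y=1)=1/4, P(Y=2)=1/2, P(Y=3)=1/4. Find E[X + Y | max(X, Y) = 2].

P(max(X, Y) = 2) = 5/24.
Summing (X+Y)·P(x,y) over outcomes with max(X, Y) = 2 gives 17/24.
E[X + Y | max(X, Y) = 2] = (17/24) / (5/24) = 17/5.

17/5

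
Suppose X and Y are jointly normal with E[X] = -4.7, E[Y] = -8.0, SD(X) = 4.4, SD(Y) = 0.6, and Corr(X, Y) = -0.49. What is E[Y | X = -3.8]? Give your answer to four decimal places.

-8.0601

For a bivariate normal, E[Y | X=x] = μ_Y + ρ·(σ_Y/σ_X)·(x − μ_X).
E[Y | X=-3.8] = -8.0 + (-0.49)·(0.6/4.4)·(-3.8 − (-4.7)) = -8.0 + (-0.066818)·(0.9) = -8.0601.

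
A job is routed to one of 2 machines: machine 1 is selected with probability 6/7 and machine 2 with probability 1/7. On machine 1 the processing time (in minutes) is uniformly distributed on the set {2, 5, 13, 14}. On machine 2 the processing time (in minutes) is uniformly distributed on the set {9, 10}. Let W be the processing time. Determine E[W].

121/14

E[W | machine 1] = (2+5+13+14)/4 = 17/2.
E[W | machine 2] = (9+10)/2 = 19/2.
E[W] = (6/7)·(17/2) + (1/7)·(19/2) = 121/14.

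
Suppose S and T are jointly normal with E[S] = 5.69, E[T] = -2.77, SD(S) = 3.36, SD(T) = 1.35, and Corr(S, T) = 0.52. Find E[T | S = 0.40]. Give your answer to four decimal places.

For a bivariate normal, E[T | S=x] = μ_T + ρ·(σ_T/σ_S)·(x − μ_S).
E[T | S=0.40] = -2.77 + (0.52)·(1.35/3.36)·(0.40 − (5.69)) = -2.77 + (0.20893)·(-5.29) = -3.8752.

-3.8752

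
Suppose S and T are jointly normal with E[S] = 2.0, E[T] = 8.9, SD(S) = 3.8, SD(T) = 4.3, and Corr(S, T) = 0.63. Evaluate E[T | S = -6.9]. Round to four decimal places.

2.5552

The regression of T on S has slope ρ·σ_T/σ_S and passes through (μ_S, μ_T).
E[T | S=-6.9] = 8.9 + (0.63)·(4.3/3.8)·(-6.9 − (2.0)) = 8.9 + (0.712895)·(-8.9) = 2.5552.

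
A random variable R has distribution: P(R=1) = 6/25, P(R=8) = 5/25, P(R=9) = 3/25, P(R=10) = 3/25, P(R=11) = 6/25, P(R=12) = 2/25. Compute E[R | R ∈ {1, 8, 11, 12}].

P(R ∈ {1, 8, 11, 12}) = 19/25.
Σ over the event: 1·6/25 + 8·1/5 + 11·6/25 + 12·2/25 = 136/25.
E[R | R ∈ {1, 8, 11, 12}] = (136/25) / (19/25) = 136/19.

136/19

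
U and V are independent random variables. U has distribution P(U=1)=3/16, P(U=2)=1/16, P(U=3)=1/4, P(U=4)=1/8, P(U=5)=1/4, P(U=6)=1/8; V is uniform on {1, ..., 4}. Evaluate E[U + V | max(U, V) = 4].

P(max(U, V) = 4) = 1/4.
Summing (U+V)·P(x,y) over outcomes with max(U, V) = 4 gives 101/64.
E[U + V | max(U, V) = 4] = (101/64) / (1/4) = 101/16.

101/16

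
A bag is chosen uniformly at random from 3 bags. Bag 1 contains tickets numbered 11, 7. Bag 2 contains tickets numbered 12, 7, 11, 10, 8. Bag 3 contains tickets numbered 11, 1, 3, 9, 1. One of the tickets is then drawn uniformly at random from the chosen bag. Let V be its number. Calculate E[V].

E[V | bag 1] = (11+7)/2 = 9.
E[V | bag 2] = (12+7+11+10+8)/5 = 48/5.
E[V | bag 3] = (11+1+3+9+1)/5 = 5.
By the law of total expectation,
E[V] = (1/3)·(9) + (1/3)·(48/5) + (1/3)·(5) = 118/15.

118/15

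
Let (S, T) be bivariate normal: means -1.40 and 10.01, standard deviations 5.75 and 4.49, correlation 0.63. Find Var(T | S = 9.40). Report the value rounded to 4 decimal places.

12.1586

Var(T | S=x) = (1 − ρ²)·σ_T².
Var(T | S=9.40) = (4.49)²·(1 − (0.63)²) = 20.1601·0.6031 = 12.1586.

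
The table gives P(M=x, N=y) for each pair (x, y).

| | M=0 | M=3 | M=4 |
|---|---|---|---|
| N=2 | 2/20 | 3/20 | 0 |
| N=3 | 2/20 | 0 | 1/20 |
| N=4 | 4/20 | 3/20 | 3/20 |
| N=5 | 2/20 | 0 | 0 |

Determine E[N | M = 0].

18/5

P(M = 0) = 1/2.
Σ N·P over the event = 2·(2/20) + 3·(2/20) + 4·(4/20) + 5·(2/20) = 9/5.
E[N | M = 0] = (9/5) / (1/2) = 18/5.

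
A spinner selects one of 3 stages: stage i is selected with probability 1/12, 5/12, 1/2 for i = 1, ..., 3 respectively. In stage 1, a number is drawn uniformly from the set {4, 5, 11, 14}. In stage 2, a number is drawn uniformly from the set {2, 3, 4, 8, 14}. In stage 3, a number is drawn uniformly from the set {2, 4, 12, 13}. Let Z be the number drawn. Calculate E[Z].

E[Z | stage 1] = (4+5+11+14)/4 = 17/2.
E[Z | stage 2] = (2+3+4+8+14)/5 = 31/5.
E[Z | stage 3] = (2+4+12+13)/4 = 31/4.
By the law of total expectation,
E[Z] = (1/12)·(17/2) + (5/12)·(31/5) + (1/2)·(31/4) = 43/6.

43/6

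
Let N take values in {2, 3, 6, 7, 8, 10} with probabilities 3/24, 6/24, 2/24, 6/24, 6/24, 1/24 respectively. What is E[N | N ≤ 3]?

8/3

P(N ≤ 3) = 3/8.
Σ over the event: 2·1/8 + 3·1/4 = 1.
E[N | N ≤ 3] = (1) / (3/8) = 8/3.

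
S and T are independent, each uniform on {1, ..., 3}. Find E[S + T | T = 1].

3

Outcomes with T = 1: (1,1), (2,1), (3,1), each with probability 1/9.
E[S + T | T = 1] = (2 + 3 + 4) / 3 = 3.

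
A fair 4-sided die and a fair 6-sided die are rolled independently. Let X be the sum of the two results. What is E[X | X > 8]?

P(X > 8) = 1/8.
Σ over the event: 9·1/12 + 10·1/24 = 7/6.
E[X | X > 8] = (7/6) / (1/8) = 28/3.

28/3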